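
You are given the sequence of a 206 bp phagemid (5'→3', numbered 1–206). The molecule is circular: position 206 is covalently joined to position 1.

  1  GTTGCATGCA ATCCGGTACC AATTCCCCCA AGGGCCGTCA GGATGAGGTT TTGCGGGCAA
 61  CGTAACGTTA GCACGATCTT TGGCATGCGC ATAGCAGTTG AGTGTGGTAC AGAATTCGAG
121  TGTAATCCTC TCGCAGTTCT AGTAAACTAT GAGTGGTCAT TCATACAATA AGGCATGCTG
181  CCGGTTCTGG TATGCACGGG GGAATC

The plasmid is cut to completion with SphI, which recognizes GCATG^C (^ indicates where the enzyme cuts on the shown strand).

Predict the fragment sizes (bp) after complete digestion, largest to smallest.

SphI sites (GCATGC) start at positions 4, 83, 173.
SphI cuts after base 5 of each site (before the last base), so after positions 8, 87, 177.
Circular molecule, 3 cuts → 3 fragments:
  9–87 → 79 bp
  88–177 → 90 bp
  178–206 then 1–8 → 29 + 8 = 37 bp
Sorted largest to smallest: 90, 79, 37 bp.

90, 79, 37 bp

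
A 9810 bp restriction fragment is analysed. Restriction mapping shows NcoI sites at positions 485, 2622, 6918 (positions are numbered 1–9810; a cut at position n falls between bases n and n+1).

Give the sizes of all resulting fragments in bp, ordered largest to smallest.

4296, 2892, 2137, 485 bp

Linear molecule, 3 cuts → 4 fragments:
  485 − 0 = 485 bp
  2622 − 485 = 2137 bp
  6918 − 2622 = 4296 bp
  9810 − 6918 = 2892 bp
Sorted largest to smallest: 4296, 2892, 2137, 485 bp.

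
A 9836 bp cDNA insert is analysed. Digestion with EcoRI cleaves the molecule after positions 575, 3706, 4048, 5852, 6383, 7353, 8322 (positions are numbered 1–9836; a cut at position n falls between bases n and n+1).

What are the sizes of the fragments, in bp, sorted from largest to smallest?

Linear molecule, 7 cuts → 8 fragments:
  575 − 0 = 575 bp
  3706 − 575 = 3131 bp
  4048 − 3706 = 342 bp
  5852 − 4048 = 1804 bp
  6383 − 5852 = 531 bp
  7353 − 6383 = 970 bp
  8322 − 7353 = 969 bp
  9836 − 8322 = 1514 bp
Sorted largest to smallest: 3131, 1804, 1514, 970, 969, 575, 531, 342 bp.

3131, 1804, 1514, 970, 969, 575, 531, 342 bp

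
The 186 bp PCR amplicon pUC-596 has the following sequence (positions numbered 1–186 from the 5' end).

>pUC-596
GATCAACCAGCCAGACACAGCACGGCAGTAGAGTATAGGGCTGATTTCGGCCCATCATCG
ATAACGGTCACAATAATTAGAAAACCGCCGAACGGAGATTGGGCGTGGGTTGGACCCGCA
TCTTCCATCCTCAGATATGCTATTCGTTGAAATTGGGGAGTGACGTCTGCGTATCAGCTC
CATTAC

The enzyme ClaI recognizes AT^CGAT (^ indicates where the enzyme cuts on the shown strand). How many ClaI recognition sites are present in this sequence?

ATCGAT occurs starting at position 57.
ClaI cuts at 1 site.

1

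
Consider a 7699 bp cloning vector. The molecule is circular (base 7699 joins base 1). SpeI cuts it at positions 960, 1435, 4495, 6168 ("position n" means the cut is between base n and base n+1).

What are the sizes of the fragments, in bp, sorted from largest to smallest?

3060, 2491, 1673, 475 bp

Circular molecule, 4 cuts → 4 fragments:
  1435 − 960 = 475 bp
  4495 − 1435 = 3060 bp
  6168 − 4495 = 1673 bp
  wrap: 7699 − 6168 + 960 = 2491 bp
Sorted largest to smallest: 3060, 2491, 1673, 475 bp.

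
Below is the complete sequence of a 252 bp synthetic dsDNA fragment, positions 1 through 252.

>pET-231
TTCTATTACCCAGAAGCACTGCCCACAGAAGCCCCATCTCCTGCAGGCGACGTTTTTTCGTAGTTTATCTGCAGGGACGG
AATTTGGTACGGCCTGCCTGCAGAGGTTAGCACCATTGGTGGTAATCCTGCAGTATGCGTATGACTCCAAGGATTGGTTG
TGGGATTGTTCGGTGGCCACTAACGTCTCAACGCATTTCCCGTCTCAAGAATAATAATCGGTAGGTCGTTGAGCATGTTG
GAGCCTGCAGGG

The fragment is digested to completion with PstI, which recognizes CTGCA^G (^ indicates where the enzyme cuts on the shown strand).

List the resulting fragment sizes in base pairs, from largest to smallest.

PstI sites (CTGCAG) start at positions 41, 69, 98, 128, 245.
PstI cuts after base 5 of each site (before the last base), so after positions 45, 73, 102, 132, 249.
Linear molecule, 5 cuts → 6 fragments:
  1–45 → 45 bp
  46–73 → 28 bp
  74–102 → 29 bp
  103–132 → 30 bp
  133–249 → 117 bp
  250–252 → 3 bp
Sorted largest to smallest: 117, 45, 30, 29, 28, 3 bp.

117, 45, 30, 29, 28, 3 bp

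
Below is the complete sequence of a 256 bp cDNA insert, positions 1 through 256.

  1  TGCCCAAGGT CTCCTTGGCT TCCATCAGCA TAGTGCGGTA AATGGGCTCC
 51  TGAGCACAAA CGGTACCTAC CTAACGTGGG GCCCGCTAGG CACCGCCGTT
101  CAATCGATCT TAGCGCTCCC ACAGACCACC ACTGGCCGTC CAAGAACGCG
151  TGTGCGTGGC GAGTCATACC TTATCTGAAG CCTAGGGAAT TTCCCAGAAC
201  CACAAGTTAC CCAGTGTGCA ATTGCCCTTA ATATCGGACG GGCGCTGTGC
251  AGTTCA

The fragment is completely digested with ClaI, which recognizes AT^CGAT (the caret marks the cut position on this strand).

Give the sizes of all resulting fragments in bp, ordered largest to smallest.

The ClaI site (ATCGAT) starts at position 103.
ClaI cuts after base 2 of each site, so after position 104.
Linear molecule, 1 cut → 2 fragments:
  1–104 → 104 bp
  105–256 → 152 bp
Sorted largest to smallest: 152, 104 bp.

152, 104 bp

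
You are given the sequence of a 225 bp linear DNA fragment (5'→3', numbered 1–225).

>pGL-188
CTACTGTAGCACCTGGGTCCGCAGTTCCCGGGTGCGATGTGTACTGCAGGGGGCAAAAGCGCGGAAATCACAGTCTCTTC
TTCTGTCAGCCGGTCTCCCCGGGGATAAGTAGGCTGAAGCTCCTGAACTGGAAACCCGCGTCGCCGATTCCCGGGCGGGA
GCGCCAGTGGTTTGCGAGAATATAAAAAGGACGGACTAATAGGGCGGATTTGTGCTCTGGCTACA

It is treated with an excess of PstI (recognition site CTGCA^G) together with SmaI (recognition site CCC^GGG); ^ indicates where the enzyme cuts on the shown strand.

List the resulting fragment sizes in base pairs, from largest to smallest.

73, 52, 52, 29, 19 bp

The PstI site (CTGCAG) starts at position 44.
PstI cuts after base 5 of each site (before the last base), so after position 48.
SmaI sites (CCCGGG) start at positions 27, 98, 150.
SmaI cuts after base 3 of each site, so after positions 29, 100, 152.
Combined cut positions: 29, 48, 100, 152.
Linear molecule, 4 cuts → 5 fragments:
  1–29 → 29 bp
  30–48 → 19 bp
  49–100 → 52 bp
  101–152 → 52 bp
  153–225 → 73 bp
Sorted largest to smallest: 73, 52, 52, 29, 19 bp.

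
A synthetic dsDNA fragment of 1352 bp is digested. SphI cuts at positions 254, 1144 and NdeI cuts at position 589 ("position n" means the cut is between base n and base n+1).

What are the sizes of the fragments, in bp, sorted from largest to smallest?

Combined cut positions (sorted): 254, 589, 1144.
Linear molecule, 3 cuts → 4 fragments:
  254 − 0 = 254 bp
  589 − 254 = 335 bp
  1144 − 589 = 555 bp
  1352 − 1144 = 208 bp
Sorted largest to smallest: 555, 335, 254, 208 bp.

555, 335, 254, 208 bp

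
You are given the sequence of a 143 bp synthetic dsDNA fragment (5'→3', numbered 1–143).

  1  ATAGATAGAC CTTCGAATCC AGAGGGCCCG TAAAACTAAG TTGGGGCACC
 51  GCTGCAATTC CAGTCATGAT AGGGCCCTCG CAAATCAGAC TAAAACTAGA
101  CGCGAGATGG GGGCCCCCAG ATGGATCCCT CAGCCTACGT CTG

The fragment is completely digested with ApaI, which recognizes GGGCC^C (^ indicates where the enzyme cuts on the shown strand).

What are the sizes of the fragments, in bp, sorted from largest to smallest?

ApaI sites (GGGCCC) start at positions 24, 72, 111.
ApaI cuts after base 5 of each site (before the last base), so after positions 28, 76, 115.
Linear molecule, 3 cuts → 4 fragments:
  1–28 → 28 bp
  29–76 → 48 bp
  77–115 → 39 bp
  116–143 → 28 bp
Sorted largest to smallest: 48, 39, 28, 28 bp.

48, 39, 28, 28 bp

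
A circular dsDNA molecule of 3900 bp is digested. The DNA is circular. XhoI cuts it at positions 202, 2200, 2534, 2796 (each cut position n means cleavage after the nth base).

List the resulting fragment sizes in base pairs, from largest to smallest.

Circular molecule, 4 cuts → 4 fragments:
  2200 − 202 = 1998 bp
  2534 − 2200 = 334 bp
  2796 − 2534 = 262 bp
  wrap: 3900 − 2796 + 202 = 1306 bp
Sorted largest to smallest: 1998, 1306, 334, 262 bp.

1998, 1306, 334, 262 bp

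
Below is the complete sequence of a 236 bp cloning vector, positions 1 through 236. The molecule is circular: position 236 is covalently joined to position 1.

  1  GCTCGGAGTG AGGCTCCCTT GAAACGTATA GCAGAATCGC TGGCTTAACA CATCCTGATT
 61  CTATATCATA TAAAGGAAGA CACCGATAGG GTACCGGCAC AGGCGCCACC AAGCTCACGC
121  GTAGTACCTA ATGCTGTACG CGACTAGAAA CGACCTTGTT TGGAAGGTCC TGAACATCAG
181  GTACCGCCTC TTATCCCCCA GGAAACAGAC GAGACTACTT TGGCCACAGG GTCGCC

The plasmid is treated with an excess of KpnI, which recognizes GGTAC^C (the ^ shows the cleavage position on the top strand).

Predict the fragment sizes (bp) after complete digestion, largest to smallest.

KpnI sites (GGTACC) start at positions 90, 180.
KpnI cuts after base 5 of each site (before the last base), so after positions 94, 184.
Circular molecule, 2 cuts → 2 fragments:
  95–184 → 90 bp
  185–236 then 1–94 → 52 + 94 = 146 bp
Sorted largest to smallest: 146, 90 bp.

146, 90 bp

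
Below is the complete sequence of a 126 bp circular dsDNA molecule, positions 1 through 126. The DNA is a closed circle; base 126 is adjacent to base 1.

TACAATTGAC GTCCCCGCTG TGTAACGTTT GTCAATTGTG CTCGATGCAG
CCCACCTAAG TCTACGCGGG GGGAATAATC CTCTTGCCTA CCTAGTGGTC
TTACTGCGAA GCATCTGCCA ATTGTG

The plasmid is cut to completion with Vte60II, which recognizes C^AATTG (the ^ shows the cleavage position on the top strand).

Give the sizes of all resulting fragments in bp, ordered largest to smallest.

Vte60II sites (CAATTG) start at positions 3, 33, 119.
Vte60II cuts after the first base of each site, so after positions 3, 33, 119.
Circular molecule, 3 cuts → 3 fragments:
  4–33 → 30 bp
  34–119 → 86 bp
  120–126 then 1–3 → 7 + 3 = 10 bp
Sorted largest to smallest: 86, 30, 10 bp.

86, 30, 10 bp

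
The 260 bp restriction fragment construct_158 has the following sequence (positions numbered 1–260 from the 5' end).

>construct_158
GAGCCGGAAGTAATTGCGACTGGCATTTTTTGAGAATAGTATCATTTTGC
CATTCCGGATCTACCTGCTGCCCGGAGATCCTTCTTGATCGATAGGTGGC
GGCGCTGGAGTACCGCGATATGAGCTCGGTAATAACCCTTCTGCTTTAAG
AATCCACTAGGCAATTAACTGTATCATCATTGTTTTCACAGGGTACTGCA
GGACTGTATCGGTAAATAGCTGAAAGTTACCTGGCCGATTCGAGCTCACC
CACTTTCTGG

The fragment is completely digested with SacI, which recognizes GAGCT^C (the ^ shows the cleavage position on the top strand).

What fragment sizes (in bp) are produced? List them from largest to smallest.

SacI sites (GAGCTC) start at positions 122, 242.
SacI cuts after base 5 of each site (before the last base), so after positions 126, 246.
Linear molecule, 2 cuts → 3 fragments:
  1–126 → 126 bp
  127–246 → 120 bp
  247–260 → 14 bp
Sorted largest to smallest: 126, 120, 14 bp.

126, 120, 14 bp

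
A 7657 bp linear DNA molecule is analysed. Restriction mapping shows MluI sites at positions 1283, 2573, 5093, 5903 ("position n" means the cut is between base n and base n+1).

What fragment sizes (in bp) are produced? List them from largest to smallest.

Linear molecule, 4 cuts → 5 fragments:
  1283 − 0 = 1283 bp
  2573 − 1283 = 1290 bp
  5093 − 2573 = 2520 bp
  5903 − 5093 = 810 bp
  7657 − 5903 = 1754 bp
Sorted largest to smallest: 2520, 1754, 1290, 1283, 810 bp.

2520, 1754, 1290, 1283, 810 bp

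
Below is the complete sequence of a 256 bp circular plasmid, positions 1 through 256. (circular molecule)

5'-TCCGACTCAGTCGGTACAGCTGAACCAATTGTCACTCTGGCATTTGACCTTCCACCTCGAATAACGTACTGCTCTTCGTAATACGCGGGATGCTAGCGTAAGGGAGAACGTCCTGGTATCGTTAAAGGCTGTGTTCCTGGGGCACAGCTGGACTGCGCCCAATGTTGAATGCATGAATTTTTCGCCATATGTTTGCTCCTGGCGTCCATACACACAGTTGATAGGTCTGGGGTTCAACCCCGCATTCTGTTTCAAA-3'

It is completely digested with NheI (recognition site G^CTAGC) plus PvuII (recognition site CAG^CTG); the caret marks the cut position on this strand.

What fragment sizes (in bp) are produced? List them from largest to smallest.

128, 73, 55 bp

The NheI site (GCTAGC) starts at position 92.
NheI cuts after the first base of each site, so after position 92.
PvuII sites (CAGCTG) start at positions 17, 145.
PvuII cuts after base 3 of each site, so after positions 19, 147.
Combined cut positions: 19, 92, 147.
Circular molecule, 3 cuts → 3 fragments:
  20–92 → 73 bp
  93–147 → 55 bp
  148–256 then 1–19 → 109 + 19 = 128 bp
Sorted largest to smallest: 128, 73, 55 bp.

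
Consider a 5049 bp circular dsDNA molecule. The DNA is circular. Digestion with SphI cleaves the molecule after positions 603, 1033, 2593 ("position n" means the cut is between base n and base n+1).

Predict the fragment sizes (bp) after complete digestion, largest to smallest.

3059, 1560, 430 bp

Circular molecule, 3 cuts → 3 fragments:
  1033 − 603 = 430 bp
  2593 − 1033 = 1560 bp
  wrap: 5049 − 2593 + 603 = 3059 bp
Sorted largest to smallest: 3059, 1560, 430 bp.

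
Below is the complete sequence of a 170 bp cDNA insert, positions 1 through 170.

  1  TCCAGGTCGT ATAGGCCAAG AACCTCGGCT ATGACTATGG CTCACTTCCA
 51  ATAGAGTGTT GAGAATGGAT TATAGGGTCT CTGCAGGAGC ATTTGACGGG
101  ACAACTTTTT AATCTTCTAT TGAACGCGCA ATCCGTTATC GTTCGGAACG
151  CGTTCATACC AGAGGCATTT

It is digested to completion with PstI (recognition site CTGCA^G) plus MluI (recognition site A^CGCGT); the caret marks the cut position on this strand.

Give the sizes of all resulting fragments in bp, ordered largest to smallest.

85, 63, 22 bp

The PstI site (CTGCAG) starts at position 81.
PstI cuts after base 5 of each site (before the last base), so after position 85.
The MluI site (ACGCGT) starts at position 148.
MluI cuts after the first base of each site, so after position 148.
Combined cut positions: 85, 148.
Linear molecule, 2 cuts → 3 fragments:
  1–85 → 85 bp
  86–148 → 63 bp
  149–170 → 22 bp
Sorted largest to smallest: 85, 63, 22 bp.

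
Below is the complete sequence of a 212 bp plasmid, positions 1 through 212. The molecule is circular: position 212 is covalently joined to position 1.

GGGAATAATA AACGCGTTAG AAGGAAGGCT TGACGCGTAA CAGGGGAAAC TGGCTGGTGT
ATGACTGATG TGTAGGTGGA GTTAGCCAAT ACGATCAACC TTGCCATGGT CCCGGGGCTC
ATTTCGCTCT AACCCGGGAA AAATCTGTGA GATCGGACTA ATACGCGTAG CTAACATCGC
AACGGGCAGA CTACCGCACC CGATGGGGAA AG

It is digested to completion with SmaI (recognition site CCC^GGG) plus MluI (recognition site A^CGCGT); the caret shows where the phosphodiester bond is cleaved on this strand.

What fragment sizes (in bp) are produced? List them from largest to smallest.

SmaI sites (CCCGGG) start at positions 111, 133.
SmaI cuts after base 3 of each site, so after positions 113, 135.
MluI sites (ACGCGT) start at positions 12, 33, 163.
MluI cuts after the first base of each site, so after positions 12, 33, 163.
Combined cut positions: 12, 33, 113, 135, 163.
Circular molecule, 5 cuts → 5 fragments:
  13–33 → 21 bp
  34–113 → 80 bp
  114–135 → 22 bp
  136–163 → 28 bp
  164–212 then 1–12 → 49 + 12 = 61 bp
Sorted largest to smallest: 80, 61, 28, 22, 21 bp.

80, 61, 28, 22, 21 bp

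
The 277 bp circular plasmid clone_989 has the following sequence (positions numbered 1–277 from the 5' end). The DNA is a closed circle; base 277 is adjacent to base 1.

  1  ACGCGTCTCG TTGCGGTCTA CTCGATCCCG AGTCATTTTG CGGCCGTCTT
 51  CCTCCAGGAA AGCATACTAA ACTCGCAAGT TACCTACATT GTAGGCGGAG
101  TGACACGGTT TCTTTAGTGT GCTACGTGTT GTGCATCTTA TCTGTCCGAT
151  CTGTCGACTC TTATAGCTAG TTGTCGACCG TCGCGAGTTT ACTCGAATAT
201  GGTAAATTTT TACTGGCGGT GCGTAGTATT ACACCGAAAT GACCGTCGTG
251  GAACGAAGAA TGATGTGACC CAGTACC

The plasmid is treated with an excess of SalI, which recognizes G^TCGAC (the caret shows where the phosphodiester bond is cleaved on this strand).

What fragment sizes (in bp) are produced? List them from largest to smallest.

SalI sites (GTCGAC) start at positions 153, 173.
SalI cuts after the first base of each site, so after positions 153, 173.
Circular molecule, 2 cuts → 2 fragments:
  154–173 → 20 bp
  174–277 then 1–153 → 104 + 153 = 257 bp
Sorted largest to smallest: 257, 20 bp.

257, 20 bp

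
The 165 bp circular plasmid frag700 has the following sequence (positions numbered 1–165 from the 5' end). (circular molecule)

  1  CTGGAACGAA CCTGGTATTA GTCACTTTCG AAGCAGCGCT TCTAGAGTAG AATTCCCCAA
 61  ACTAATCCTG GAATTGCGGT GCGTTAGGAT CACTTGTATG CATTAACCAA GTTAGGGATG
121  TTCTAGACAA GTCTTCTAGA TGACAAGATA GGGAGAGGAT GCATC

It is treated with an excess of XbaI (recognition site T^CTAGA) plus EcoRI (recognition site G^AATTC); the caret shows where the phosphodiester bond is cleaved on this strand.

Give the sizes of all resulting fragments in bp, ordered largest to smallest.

XbaI sites (TCTAGA) start at positions 41, 122, 135.
XbaI cuts after the first base of each site, so after positions 41, 122, 135.
The EcoRI site (GAATTC) starts at position 50.
EcoRI cuts after the first base of each site, so after position 50.
Combined cut positions: 41, 50, 122, 135.
Circular molecule, 4 cuts → 4 fragments:
  42–50 → 9 bp
  51–122 → 72 bp
  123–135 → 13 bp
  136–165 then 1–41 → 30 + 41 = 71 bp
Sorted largest to smallest: 72, 71, 13, 9 bp.

72, 71, 13, 9 bp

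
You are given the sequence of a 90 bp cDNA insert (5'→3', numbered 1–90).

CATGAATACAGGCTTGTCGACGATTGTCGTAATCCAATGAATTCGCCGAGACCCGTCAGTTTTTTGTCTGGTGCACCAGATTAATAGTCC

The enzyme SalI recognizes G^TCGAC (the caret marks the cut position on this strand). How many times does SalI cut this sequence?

1

GTCGAC occurs starting at position 16.
SalI cuts at 1 site.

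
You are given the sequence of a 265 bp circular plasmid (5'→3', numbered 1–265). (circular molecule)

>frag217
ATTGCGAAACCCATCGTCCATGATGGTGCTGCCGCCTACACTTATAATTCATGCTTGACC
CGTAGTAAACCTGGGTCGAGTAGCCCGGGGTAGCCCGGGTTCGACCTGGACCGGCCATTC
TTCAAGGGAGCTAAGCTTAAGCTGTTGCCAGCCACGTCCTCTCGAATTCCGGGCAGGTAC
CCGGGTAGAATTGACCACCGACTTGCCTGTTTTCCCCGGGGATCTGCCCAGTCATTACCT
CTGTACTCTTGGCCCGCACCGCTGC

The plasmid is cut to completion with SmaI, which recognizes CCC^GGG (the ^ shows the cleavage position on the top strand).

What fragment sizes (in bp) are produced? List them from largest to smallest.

134, 86, 35, 10 bp

SmaI sites (CCCGGG) start at positions 84, 94, 180, 215.
SmaI cuts after base 3 of each site, so after positions 86, 96, 182, 217.
Circular molecule, 4 cuts → 4 fragments:
  87–96 → 10 bp
  97–182 → 86 bp
  183–217 → 35 bp
  218–265 then 1–86 → 48 + 86 = 134 bp
Sorted largest to smallest: 134, 86, 35, 10 bp.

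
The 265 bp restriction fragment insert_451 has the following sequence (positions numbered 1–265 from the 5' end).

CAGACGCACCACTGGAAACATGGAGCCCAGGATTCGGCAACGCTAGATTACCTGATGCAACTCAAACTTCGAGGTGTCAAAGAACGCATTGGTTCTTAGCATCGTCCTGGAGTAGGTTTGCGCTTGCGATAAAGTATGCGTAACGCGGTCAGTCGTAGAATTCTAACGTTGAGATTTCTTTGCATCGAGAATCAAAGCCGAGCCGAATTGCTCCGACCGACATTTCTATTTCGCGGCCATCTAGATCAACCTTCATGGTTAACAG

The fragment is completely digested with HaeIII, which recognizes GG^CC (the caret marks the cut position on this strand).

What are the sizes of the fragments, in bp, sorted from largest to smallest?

236, 29 bp

The HaeIII site (GGCC) starts at position 235.
HaeIII cuts after base 2 of each site, so after position 236.
Linear molecule, 1 cut → 2 fragments:
  1–236 → 236 bp
  237–265 → 29 bp
Sorted largest to smallest: 236, 29 bp.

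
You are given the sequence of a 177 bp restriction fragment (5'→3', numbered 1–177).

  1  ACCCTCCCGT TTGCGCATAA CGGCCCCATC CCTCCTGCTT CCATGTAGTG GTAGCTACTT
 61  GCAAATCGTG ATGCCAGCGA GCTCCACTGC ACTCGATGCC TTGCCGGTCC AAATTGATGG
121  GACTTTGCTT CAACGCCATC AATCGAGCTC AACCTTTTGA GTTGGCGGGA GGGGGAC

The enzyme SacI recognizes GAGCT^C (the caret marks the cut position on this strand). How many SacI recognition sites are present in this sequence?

2

GAGCTC occurs starting at positions 79, 145.
SacI cuts at 2 sites.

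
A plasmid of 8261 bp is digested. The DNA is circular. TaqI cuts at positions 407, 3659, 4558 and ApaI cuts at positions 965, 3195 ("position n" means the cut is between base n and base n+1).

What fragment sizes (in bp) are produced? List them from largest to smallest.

Combined cut positions (sorted): 407, 965, 3195, 3659, 4558.
Circular molecule, 5 cuts → 5 fragments:
  965 − 407 = 558 bp
  3195 − 965 = 2230 bp
  3659 − 3195 = 464 bp
  4558 − 3659 = 899 bp
  wrap: 8261 − 4558 + 407 = 4110 bp
Sorted largest to smallest: 4110, 2230, 899, 558, 464 bp.

4110, 2230, 899, 558, 464 bp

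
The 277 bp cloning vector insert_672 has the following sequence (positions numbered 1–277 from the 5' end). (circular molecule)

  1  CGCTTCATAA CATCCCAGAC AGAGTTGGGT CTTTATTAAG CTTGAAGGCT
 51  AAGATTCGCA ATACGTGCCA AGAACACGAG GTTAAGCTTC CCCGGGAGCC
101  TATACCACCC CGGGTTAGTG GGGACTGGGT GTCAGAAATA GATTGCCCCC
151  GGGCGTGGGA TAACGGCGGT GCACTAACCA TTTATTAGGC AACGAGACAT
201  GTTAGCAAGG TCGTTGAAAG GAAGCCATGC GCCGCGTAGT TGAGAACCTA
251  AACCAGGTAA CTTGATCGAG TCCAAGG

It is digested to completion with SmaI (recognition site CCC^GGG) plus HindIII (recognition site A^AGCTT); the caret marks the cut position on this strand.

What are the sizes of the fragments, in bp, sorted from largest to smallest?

SmaI sites (CCCGGG) start at positions 91, 109, 148.
SmaI cuts after base 3 of each site, so after positions 93, 111, 150.
HindIII sites (AAGCTT) start at positions 38, 84.
HindIII cuts after the first base of each site, so after positions 38, 84.
Combined cut positions: 38, 84, 93, 111, 150.
Circular molecule, 5 cuts → 5 fragments:
  39–84 → 46 bp
  85–93 → 9 bp
  94–111 → 18 bp
  112–150 → 39 bp
  151–277 then 1–38 → 127 + 38 = 165 bp
Sorted largest to smallest: 165, 46, 39, 18, 9 bp.

165, 46, 39, 18, 9 bp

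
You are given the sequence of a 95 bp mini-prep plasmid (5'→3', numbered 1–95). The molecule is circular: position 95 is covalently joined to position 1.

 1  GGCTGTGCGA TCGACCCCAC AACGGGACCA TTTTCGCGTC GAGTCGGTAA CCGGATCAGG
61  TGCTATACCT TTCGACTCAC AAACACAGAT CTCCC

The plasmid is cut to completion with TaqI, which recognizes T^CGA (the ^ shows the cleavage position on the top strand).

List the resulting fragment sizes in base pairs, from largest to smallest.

34, 33, 28 bp

TaqI sites (TCGA) start at positions 11, 39, 72.
TaqI cuts after the first base of each site, so after positions 11, 39, 72.
Circular molecule, 3 cuts → 3 fragments:
  12–39 → 28 bp
  40–72 → 33 bp
  73–95 then 1–11 → 23 + 11 = 34 bp
Sorted largest to smallest: 34, 33, 28 bp.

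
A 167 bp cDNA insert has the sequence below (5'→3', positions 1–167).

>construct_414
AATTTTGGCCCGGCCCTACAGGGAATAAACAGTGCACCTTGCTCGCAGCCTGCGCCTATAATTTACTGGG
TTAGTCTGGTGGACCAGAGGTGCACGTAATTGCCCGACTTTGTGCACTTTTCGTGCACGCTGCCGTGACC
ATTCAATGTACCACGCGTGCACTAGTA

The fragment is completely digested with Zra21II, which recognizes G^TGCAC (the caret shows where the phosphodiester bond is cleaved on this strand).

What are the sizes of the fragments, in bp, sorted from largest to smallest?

58, 34, 32, 22, 11, 10 bp

Zra21II sites (GTGCAC) start at positions 32, 90, 112, 123, 157.
Zra21II cuts after the first base of each site, so after positions 32, 90, 112, 123, 157.
Linear molecule, 5 cuts → 6 fragments:
  1–32 → 32 bp
  33–90 → 58 bp
  91–112 → 22 bp
  113–123 → 11 bp
  124–157 → 34 bp
  158–167 → 10 bp
Sorted largest to smallest: 58, 34, 32, 22, 11, 10 bp.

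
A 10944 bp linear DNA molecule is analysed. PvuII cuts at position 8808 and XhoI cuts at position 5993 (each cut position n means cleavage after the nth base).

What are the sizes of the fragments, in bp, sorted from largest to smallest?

5993, 2815, 2136 bp

Combined cut positions (sorted): 5993, 8808.
Linear molecule, 2 cuts → 3 fragments:
  5993 − 0 = 5993 bp
  8808 − 5993 = 2815 bp
  10944 − 8808 = 2136 bp
Sorted largest to smallest: 5993, 2815, 2136 bp.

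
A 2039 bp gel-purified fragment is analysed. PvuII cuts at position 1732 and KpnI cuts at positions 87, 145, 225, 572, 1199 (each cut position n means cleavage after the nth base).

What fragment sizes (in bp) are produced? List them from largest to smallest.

627, 533, 347, 307, 87, 80, 58 bp

Combined cut positions (sorted): 87, 145, 225, 572, 1199, 1732.
Linear molecule, 6 cuts → 7 fragments:
  87 − 0 = 87 bp
  145 − 87 = 58 bp
  225 − 145 = 80 bp
  572 − 225 = 347 bp
  1199 − 572 = 627 bp
  1732 − 1199 = 533 bp
  2039 − 1732 = 307 bp
Sorted largest to smallest: 627, 533, 347, 307, 87, 80, 58 bp.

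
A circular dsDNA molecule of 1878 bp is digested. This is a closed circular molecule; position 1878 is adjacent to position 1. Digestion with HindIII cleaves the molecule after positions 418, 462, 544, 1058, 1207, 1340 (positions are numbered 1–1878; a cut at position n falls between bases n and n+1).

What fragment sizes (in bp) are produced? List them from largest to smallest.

956, 514, 149, 133, 82, 44 bp

Circular molecule, 6 cuts → 6 fragments:
  462 − 418 = 44 bp
  544 − 462 = 82 bp
  1058 − 544 = 514 bp
  1207 − 1058 = 149 bp
  1340 − 1207 = 133 bp
  wrap: 1878 − 1340 + 418 = 956 bp
Sorted largest to smallest: 956, 514, 149, 133, 82, 44 bp.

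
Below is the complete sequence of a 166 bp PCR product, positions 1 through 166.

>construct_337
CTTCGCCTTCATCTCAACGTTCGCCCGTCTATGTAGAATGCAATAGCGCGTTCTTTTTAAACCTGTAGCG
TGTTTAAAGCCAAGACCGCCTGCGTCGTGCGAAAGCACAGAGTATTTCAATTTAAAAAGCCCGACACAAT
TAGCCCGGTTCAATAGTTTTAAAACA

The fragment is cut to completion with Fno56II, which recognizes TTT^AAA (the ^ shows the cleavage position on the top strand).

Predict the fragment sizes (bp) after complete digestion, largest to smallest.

58, 48, 37, 17, 6 bp

Fno56II sites (TTTAAA) start at positions 56, 73, 121, 158.
Fno56II cuts after base 3 of each site, so after positions 58, 75, 123, 160.
Linear molecule, 4 cuts → 5 fragments:
  1–58 → 58 bp
  59–75 → 17 bp
  76–123 → 48 bp
  124–160 → 37 bp
  161–166 → 6 bp
Sorted largest to smallest: 58, 48, 37, 17, 6 bp.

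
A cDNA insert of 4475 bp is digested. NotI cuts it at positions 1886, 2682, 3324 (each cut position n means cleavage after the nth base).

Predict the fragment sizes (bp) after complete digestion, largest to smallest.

Linear molecule, 3 cuts → 4 fragments:
  1886 − 0 = 1886 bp
  2682 − 1886 = 796 bp
  3324 − 2682 = 642 bp
  4475 − 3324 = 1151 bp
Sorted largest to smallest: 1886, 1151, 796, 642 bp.

1886, 1151, 796, 642 bp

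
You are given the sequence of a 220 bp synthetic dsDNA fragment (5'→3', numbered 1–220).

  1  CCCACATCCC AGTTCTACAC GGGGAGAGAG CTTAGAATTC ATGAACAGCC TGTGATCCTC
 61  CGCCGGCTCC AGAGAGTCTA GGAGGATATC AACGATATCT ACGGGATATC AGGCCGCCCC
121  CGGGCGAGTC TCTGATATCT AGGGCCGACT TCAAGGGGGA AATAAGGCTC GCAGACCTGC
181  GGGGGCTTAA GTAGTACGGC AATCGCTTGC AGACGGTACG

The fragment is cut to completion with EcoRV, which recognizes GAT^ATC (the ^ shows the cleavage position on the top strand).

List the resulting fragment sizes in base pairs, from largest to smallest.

87, 84, 29, 11, 9 bp

EcoRV sites (GATATC) start at positions 85, 94, 105, 134.
EcoRV cuts after base 3 of each site, so after positions 87, 96, 107, 136.
Linear molecule, 4 cuts → 5 fragments:
  1–87 → 87 bp
  88–96 → 9 bp
  97–107 → 11 bp
  108–136 → 29 bp
  137–220 → 84 bp
Sorted largest to smallest: 87, 84, 29, 11, 9 bp.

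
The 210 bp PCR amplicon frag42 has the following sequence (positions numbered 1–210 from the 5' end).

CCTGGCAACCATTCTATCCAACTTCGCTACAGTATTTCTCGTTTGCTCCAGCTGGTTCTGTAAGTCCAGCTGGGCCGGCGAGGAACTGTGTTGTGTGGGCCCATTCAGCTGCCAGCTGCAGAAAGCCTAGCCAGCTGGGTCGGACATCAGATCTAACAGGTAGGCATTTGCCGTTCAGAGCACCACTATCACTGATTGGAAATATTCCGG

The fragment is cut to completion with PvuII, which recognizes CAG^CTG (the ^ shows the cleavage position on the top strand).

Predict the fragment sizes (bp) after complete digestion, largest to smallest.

PvuII sites (CAGCTG) start at positions 49, 67, 106, 113, 132.
PvuII cuts after base 3 of each site, so after positions 51, 69, 108, 115, 134.
Linear molecule, 5 cuts → 6 fragments:
  1–51 → 51 bp
  52–69 → 18 bp
  70–108 → 39 bp
  109–115 → 7 bp
  116–134 → 19 bp
  135–210 → 76 bp
Sorted largest to smallest: 76, 51, 39, 19, 18, 7 bp.

76, 51, 39, 19, 18, 7 bp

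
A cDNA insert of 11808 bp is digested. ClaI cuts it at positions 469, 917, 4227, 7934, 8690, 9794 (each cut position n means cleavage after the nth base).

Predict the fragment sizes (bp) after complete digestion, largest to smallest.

3707, 3310, 2014, 1104, 756, 469, 448 bp

Linear molecule, 6 cuts → 7 fragments:
  469 − 0 = 469 bp
  917 − 469 = 448 bp
  4227 − 917 = 3310 bp
  7934 − 4227 = 3707 bp
  8690 − 7934 = 756 bp
  9794 − 8690 = 1104 bp
  11808 − 9794 = 2014 bp
Sorted largest to smallest: 3707, 3310, 2014, 1104, 756, 469, 448 bp.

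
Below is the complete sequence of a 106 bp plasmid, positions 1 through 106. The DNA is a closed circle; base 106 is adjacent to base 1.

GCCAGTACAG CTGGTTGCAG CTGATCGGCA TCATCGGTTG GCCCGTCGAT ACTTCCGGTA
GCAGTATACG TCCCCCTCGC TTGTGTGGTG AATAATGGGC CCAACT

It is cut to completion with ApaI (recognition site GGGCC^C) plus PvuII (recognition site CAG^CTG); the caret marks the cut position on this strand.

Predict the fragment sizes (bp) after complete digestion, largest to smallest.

81, 15, 10 bp

The ApaI site (GGGCCC) starts at position 97.
ApaI cuts after base 5 of each site (before the last base), so after position 101.
PvuII sites (CAGCTG) start at positions 8, 18.
PvuII cuts after base 3 of each site, so after positions 10, 20.
Combined cut positions: 10, 20, 101.
Circular molecule, 3 cuts → 3 fragments:
  11–20 → 10 bp
  21–101 → 81 bp
  102–106 then 1–10 → 5 + 10 = 15 bp
Sorted largest to smallest: 81, 15, 10 bp.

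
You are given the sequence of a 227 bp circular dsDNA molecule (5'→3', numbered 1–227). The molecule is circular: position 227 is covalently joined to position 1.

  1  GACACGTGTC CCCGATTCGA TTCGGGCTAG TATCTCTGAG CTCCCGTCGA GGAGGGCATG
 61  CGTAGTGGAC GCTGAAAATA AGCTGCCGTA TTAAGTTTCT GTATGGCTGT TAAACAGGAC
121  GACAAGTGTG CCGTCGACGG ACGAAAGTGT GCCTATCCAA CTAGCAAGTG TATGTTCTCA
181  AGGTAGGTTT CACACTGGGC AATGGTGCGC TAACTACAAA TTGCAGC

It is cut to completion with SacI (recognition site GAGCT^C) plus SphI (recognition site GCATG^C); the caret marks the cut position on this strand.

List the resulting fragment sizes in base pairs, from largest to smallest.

The SacI site (GAGCTC) starts at position 38.
SacI cuts after base 5 of each site (before the last base), so after position 42.
The SphI site (GCATGC) starts at position 56.
SphI cuts after base 5 of each site (before the last base), so after position 60.
Combined cut positions: 42, 60.
Circular molecule, 2 cuts → 2 fragments:
  43–60 → 18 bp
  61–227 then 1–42 → 167 + 42 = 209 bp
Sorted largest to smallest: 209, 18 bp.

209, 18 bp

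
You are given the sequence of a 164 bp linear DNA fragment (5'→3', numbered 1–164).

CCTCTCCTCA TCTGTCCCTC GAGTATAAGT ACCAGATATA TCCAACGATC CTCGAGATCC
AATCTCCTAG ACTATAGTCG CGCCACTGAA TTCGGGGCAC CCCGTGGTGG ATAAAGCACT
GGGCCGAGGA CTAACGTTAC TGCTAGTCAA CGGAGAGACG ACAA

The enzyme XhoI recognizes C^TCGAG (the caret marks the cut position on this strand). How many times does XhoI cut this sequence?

CTCGAG occurs starting at positions 18, 51.
XhoI cuts at 2 sites.

2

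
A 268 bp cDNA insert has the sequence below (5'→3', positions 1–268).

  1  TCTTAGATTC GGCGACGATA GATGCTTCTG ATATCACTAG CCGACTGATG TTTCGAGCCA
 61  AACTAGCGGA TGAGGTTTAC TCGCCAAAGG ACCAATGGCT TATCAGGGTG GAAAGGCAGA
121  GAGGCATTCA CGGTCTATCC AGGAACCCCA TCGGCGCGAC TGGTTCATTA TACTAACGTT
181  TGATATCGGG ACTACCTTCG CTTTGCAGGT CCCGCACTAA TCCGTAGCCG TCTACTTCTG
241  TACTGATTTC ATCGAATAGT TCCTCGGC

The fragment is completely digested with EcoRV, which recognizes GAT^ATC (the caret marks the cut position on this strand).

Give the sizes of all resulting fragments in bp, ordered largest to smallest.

EcoRV sites (GATATC) start at positions 30, 182.
EcoRV cuts after base 3 of each site, so after positions 32, 184.
Linear molecule, 2 cuts → 3 fragments:
  1–32 → 32 bp
  33–184 → 152 bp
  185–268 → 84 bp
Sorted largest to smallest: 152, 84, 32 bp.

152, 84, 32 bp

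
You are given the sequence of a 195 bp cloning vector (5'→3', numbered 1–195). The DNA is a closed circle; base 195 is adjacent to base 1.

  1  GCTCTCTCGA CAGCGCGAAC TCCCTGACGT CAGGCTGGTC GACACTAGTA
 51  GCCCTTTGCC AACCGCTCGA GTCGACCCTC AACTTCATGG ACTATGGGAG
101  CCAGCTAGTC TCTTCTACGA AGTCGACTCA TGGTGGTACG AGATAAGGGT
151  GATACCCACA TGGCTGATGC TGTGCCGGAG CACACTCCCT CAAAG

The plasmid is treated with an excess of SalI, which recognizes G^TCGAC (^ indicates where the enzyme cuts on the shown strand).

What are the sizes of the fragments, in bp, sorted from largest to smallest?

111, 51, 33 bp

SalI sites (GTCGAC) start at positions 38, 71, 122.
SalI cuts after the first base of each site, so after positions 38, 71, 122.
Circular molecule, 3 cuts → 3 fragments:
  39–71 → 33 bp
  72–122 → 51 bp
  123–195 then 1–38 → 73 + 38 = 111 bp
Sorted largest to smallest: 111, 51, 33 bp.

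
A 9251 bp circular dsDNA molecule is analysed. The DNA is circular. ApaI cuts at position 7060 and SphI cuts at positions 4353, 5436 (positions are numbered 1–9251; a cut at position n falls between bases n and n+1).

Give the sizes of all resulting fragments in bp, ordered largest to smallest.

6544, 1624, 1083 bp

Combined cut positions (sorted): 4353, 5436, 7060.
Circular molecule, 3 cuts → 3 fragments:
  5436 − 4353 = 1083 bp
  7060 − 5436 = 1624 bp
  wrap: 9251 − 7060 + 4353 = 6544 bp
Sorted largest to smallest: 6544, 1624, 1083 bp.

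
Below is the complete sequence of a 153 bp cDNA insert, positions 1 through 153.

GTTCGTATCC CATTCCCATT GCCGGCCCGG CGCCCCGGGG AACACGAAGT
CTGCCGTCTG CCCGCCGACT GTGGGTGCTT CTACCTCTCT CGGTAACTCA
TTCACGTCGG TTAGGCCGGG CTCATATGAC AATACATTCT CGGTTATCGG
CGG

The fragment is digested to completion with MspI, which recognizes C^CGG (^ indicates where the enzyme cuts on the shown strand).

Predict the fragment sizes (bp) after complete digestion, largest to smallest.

81, 37, 22, 8, 5 bp

MspI sites (CCGG) start at positions 22, 27, 35, 116.
MspI cuts after the first base of each site, so after positions 22, 27, 35, 116.
Linear molecule, 4 cuts → 5 fragments:
  1–22 → 22 bp
  23–27 → 5 bp
  28–35 → 8 bp
  36–116 → 81 bp
  117–153 → 37 bp
Sorted largest to smallest: 81, 37, 22, 8, 5 bp.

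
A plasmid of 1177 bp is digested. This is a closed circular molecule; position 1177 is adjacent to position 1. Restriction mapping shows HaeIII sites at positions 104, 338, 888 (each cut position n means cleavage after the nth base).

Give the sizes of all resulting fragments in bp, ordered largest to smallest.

550, 393, 234 bp

Circular molecule, 3 cuts → 3 fragments:
  338 − 104 = 234 bp
  888 − 338 = 550 bp
  wrap: 1177 − 888 + 104 = 393 bp
Sorted largest to smallest: 550, 393, 234 bp.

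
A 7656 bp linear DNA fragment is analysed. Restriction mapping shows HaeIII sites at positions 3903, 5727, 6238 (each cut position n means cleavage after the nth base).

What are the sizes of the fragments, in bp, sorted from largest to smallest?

Linear molecule, 3 cuts → 4 fragments:
  3903 − 0 = 3903 bp
  5727 − 3903 = 1824 bp
  6238 − 5727 = 511 bp
  7656 − 6238 = 1418 bp
Sorted largest to smallest: 3903, 1824, 1418, 511 bp.

3903, 1824, 1418, 511 bp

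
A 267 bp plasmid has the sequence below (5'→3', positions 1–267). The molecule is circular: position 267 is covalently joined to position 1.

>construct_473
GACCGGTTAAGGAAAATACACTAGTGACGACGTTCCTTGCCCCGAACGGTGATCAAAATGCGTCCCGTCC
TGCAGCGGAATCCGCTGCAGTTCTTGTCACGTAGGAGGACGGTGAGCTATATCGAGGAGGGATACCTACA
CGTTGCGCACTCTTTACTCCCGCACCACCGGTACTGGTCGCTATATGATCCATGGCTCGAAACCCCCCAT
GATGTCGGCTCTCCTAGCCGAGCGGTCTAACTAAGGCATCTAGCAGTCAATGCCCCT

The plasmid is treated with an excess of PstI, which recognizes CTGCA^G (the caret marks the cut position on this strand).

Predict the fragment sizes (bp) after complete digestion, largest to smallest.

252, 15 bp

PstI sites (CTGCAG) start at positions 70, 85.
PstI cuts after base 5 of each site (before the last base), so after positions 74, 89.
Circular molecule, 2 cuts → 2 fragments:
  75–89 → 15 bp
  90–267 then 1–74 → 178 + 74 = 252 bp
Sorted largest to smallest: 252, 15 bp.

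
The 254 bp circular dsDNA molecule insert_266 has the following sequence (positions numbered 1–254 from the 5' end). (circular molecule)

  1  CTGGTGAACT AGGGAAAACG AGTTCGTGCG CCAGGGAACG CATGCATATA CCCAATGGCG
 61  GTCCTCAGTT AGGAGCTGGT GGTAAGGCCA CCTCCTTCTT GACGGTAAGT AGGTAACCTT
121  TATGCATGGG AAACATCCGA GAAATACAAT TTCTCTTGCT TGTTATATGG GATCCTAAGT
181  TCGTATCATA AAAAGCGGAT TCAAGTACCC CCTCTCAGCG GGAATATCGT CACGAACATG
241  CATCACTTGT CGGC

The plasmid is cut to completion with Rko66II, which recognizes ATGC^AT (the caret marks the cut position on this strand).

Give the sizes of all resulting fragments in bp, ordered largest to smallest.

116, 80, 58 bp

Rko66II sites (ATGCAT) start at positions 42, 122, 238.
Rko66II cuts after base 4 of each site, so after positions 45, 125, 241.
Circular molecule, 3 cuts → 3 fragments:
  46–125 → 80 bp
  126–241 → 116 bp
  242–254 then 1–45 → 13 + 45 = 58 bp
Sorted largest to smallest: 116, 80, 58 bp.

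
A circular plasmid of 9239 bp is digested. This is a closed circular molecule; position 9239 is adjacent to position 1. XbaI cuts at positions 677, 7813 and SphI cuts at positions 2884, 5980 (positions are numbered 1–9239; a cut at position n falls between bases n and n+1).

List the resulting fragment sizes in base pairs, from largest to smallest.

Combined cut positions (sorted): 677, 2884, 5980, 7813.
Circular molecule, 4 cuts → 4 fragments:
  2884 − 677 = 2207 bp
  5980 − 2884 = 3096 bp
  7813 − 5980 = 1833 bp
  wrap: 9239 − 7813 + 677 = 2103 bp
Sorted largest to smallest: 3096, 2207, 2103, 1833 bp.

3096, 2207, 2103, 1833 bp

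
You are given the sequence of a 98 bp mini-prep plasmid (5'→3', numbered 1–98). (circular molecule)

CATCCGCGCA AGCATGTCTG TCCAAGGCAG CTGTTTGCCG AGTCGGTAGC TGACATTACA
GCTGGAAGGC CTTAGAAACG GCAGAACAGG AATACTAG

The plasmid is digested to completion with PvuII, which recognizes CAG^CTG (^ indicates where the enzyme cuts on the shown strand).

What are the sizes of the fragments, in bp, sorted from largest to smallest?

67, 31 bp

PvuII sites (CAGCTG) start at positions 28, 59.
PvuII cuts after base 3 of each site, so after positions 30, 61.
Circular molecule, 2 cuts → 2 fragments:
  31–61 → 31 bp
  62–98 then 1–30 → 37 + 30 = 67 bp
Sorted largest to smallest: 67, 31 bp.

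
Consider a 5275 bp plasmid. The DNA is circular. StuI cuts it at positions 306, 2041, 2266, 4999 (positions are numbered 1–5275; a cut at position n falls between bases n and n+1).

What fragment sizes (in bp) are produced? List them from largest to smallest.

2733, 1735, 582, 225 bp

Circular molecule, 4 cuts → 4 fragments:
  2041 − 306 = 1735 bp
  2266 − 2041 = 225 bp
  4999 − 2266 = 2733 bp
  wrap: 5275 − 4999 + 306 = 582 bp
Sorted largest to smallest: 2733, 1735, 582, 225 bp.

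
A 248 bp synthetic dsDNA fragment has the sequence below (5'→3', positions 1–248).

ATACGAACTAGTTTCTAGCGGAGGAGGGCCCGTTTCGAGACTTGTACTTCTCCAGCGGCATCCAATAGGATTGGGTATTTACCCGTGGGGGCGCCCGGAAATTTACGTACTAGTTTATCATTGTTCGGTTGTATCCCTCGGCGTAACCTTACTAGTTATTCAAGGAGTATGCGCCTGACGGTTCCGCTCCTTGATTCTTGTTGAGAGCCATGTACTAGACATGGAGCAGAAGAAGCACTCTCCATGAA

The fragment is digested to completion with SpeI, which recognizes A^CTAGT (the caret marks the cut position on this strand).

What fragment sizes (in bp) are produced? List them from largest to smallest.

SpeI sites (ACTAGT) start at positions 7, 109, 151.
SpeI cuts after the first base of each site, so after positions 7, 109, 151.
Linear molecule, 3 cuts → 4 fragments:
  1–7 → 7 bp
  8–109 → 102 bp
  110–151 → 42 bp
  152–248 → 97 bp
Sorted largest to smallest: 102, 97, 42, 7 bp.

102, 97, 42, 7 bp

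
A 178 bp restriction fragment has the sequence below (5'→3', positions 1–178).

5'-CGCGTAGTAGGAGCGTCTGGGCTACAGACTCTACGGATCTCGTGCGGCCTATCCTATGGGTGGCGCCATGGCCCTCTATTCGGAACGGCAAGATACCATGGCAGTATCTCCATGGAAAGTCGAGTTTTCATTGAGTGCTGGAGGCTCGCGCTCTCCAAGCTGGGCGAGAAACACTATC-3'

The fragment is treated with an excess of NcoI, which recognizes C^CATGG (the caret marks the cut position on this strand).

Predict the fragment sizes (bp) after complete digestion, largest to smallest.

NcoI sites (CCATGG) start at positions 66, 96, 110.
NcoI cuts after the first base of each site, so after positions 66, 96, 110.
Linear molecule, 3 cuts → 4 fragments:
  1–66 → 66 bp
  67–96 → 30 bp
  97–110 → 14 bp
  111–178 → 68 bp
Sorted largest to smallest: 68, 66, 30, 14 bp.

68, 66, 30, 14 bp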